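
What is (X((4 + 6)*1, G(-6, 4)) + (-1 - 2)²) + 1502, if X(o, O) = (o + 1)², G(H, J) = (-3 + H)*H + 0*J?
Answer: 1632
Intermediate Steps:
G(H, J) = H*(-3 + H) (G(H, J) = H*(-3 + H) + 0 = H*(-3 + H))
X(o, O) = (1 + o)²
(X((4 + 6)*1, G(-6, 4)) + (-1 - 2)²) + 1502 = ((1 + (4 + 6)*1)² + (-1 - 2)²) + 1502 = ((1 + 10*1)² + (-3)²) + 1502 = ((1 + 10)² + 9) + 1502 = (11² + 9) + 1502 = (121 + 9) + 1502 = 130 + 1502 = 1632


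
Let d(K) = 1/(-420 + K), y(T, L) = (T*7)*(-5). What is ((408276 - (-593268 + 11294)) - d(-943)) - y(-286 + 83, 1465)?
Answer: 1340026636/1363 ≈ 9.8315e+5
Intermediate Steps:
y(T, L) = -35*T (y(T, L) = (7*T)*(-5) = -35*T)
((408276 - (-593268 + 11294)) - d(-943)) - y(-286 + 83, 1465) = ((408276 - (-593268 + 11294)) - 1/(-420 - 943)) - (-35)*(-286 + 83) = ((408276 - 1*(-581974)) - 1/(-1363)) - (-35)*(-203) = ((408276 + 581974) - 1*(-1/1363)) - 1*7105 = (990250 + 1/1363) - 7105 = 1349710751/1363 - 7105 = 1340026636/1363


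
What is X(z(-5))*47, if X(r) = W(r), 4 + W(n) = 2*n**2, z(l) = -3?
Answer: 658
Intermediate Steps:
W(n) = -4 + 2*n**2
X(r) = -4 + 2*r**2
X(z(-5))*47 = (-4 + 2*(-3)**2)*47 = (-4 + 2*9)*47 = (-4 + 18)*47 = 14*47 = 658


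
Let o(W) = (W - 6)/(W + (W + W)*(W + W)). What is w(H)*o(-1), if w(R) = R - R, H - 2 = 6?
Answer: 0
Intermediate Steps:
H = 8 (H = 2 + 6 = 8)
w(R) = 0
o(W) = (-6 + W)/(W + 4*W²) (o(W) = (-6 + W)/(W + (2*W)*(2*W)) = (-6 + W)/(W + 4*W²))
w(H)*o(-1) = 0*((-6 - 1)/((-1)*(1 + 4*(-1)))) = 0*(-1*(-7)/(1 - 4)) = 0*(-1*(-7)/(-3)) = 0*(-1*(-⅓)*(-7)) = 0*(-7/3) = 0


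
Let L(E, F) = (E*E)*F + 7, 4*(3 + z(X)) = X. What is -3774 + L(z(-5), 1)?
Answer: -59983/16 ≈ -3748.9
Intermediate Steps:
z(X) = -3 + X/4
L(E, F) = 7 + F*E**2 (L(E, F) = E**2*F + 7 = F*E**2 + 7 = 7 + F*E**2)
-3774 + L(z(-5), 1) = -3774 + (7 + 1*(-3 + (1/4)*(-5))**2) = -3774 + (7 + 1*(-3 - 5/4)**2) = -3774 + (7 + 1*(-17/4)**2) = -3774 + (7 + 1*(289/16)) = -3774 + (7 + 289/16) = -3774 + 401/16 = -59983/16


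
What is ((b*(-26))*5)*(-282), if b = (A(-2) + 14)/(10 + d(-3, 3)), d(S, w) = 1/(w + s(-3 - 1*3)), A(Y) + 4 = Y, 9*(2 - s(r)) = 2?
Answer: 12611040/439 ≈ 28727.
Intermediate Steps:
s(r) = 16/9 (s(r) = 2 - ⅑*2 = 2 - 2/9 = 16/9)
A(Y) = -4 + Y
d(S, w) = 1/(16/9 + w) (d(S, w) = 1/(w + 16/9) = 1/(16/9 + w))
b = 344/439 (b = ((-4 - 2) + 14)/(10 + 9/(16 + 9*3)) = (-6 + 14)/(10 + 9/(16 + 27)) = 8/(10 + 9/43) = 8/(439/43) = 8*(43/439) = 344/439 ≈ 0.78360)
((b*(-26))*5)*(-282) = (((344/439)*(-26))*5)*(-282) = -8944/439*5*(-282) = -44720/439*(-282) = 12611040/439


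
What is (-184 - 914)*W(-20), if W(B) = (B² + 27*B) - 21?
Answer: 176778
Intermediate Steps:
W(B) = -21 + B² + 27*B
(-184 - 914)*W(-20) = (-184 - 914)*(-21 + (-20)² + 27*(-20)) = -1098*(-21 + 400 - 540) = -1098*(-161) = 176778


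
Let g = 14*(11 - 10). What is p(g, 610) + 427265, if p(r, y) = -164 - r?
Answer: 427087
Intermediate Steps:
g = 14 (g = 14*1 = 14)
p(g, 610) + 427265 = (-164 - 1*14) + 427265 = (-164 - 14) + 427265 = -178 + 427265 = 427087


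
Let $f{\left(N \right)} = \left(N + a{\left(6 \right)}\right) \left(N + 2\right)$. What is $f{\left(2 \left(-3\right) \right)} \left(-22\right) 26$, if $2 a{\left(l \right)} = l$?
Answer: $-6864$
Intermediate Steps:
$a{\left(l \right)} = \frac{l}{2}$
$f{\left(N \right)} = \left(2 + N\right) \left(3 + N\right)$ ($f{\left(N \right)} = \left(N + \frac{1}{2} \cdot 6\right) \left(N + 2\right) = \left(N + 3\right) \left(2 + N\right) = \left(3 + N\right) \left(2 + N\right) = \left(2 + N\right) \left(3 + N\right)$)
$f{\left(2 \left(-3\right) \right)} \left(-22\right) 26 = \left(6 + \left(2 \left(-3\right)\right)^{2} + 5 \cdot 2 \left(-3\right)\right) \left(-22\right) 26 = \left(6 + \left(-6\right)^{2} + 5 \left(-6\right)\right) \left(-22\right) 26 = \left(6 + 36 - 30\right) \left(-22\right) 26 = 12 \left(-22\right) 26 = \left(-264\right) 26 = -6864$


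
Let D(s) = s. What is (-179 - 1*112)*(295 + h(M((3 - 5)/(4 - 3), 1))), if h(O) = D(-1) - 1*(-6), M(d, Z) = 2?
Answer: -87300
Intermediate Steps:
h(O) = 5 (h(O) = -1 - 1*(-6) = -1 + 6 = 5)
(-179 - 1*112)*(295 + h(M((3 - 5)/(4 - 3), 1))) = (-179 - 1*112)*(295 + 5) = (-179 - 112)*300 = -291*300 = -87300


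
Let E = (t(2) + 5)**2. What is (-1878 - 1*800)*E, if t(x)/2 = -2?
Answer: -2678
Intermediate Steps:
t(x) = -4 (t(x) = 2*(-2) = -4)
E = 1 (E = (-4 + 5)**2 = 1**2 = 1)
(-1878 - 1*800)*E = (-1878 - 1*800)*1 = (-1878 - 800)*1 = -2678*1 = -2678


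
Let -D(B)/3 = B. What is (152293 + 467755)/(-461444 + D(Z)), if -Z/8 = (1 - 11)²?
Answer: -155012/114761 ≈ -1.3507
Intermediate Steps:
Z = -800 (Z = -8*(1 - 11)² = -8*(-10)² = -8*100 = -800)
D(B) = -3*B
(152293 + 467755)/(-461444 + D(Z)) = (152293 + 467755)/(-461444 - 3*(-800)) = 620048/(-461444 + 2400) = 620048/(-459044) = 620048*(-1/459044) = -155012/114761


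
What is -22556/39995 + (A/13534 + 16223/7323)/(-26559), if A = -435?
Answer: -59381656390068643/105276788053857810 ≈ -0.56405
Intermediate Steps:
-22556/39995 + (A/13534 + 16223/7323)/(-26559) = -22556/39995 + (-435/13534 + 16223/7323)/(-26559) = -22556*1/39995 + (-435*1/13534 + 16223*(1/7323))*(-1/26559) = -22556/39995 + (-435/13534 + 16223/7323)*(-1/26559) = -22556/39995 + (216376577/99109482)*(-1/26559) = -22556/39995 - 216376577/2632248732438 = -59381656390068643/105276788053857810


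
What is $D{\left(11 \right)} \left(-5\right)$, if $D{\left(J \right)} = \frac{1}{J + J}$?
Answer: $- \frac{5}{22} \approx -0.22727$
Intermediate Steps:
$D{\left(J \right)} = \frac{1}{2 J}$
$D{\left(11 \right)} \left(-5\right) = \frac{1}{2 \cdot 11} \left(-5\right) = \frac{1}{2} \cdot \frac{1}{11} \left(-5\right) = \frac{1}{22} \left(-5\right) = - \frac{5}{22}$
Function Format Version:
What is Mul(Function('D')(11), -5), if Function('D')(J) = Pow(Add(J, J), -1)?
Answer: Rational(-5, 22) ≈ -0.22727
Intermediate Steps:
Function('D')(J) = Mul(Rational(1, 2), Pow(J, -1)) (Function('D')(J) = Pow(Mul(2, J), -1) = Mul(Rational(1, 2), Pow(J, -1)))
Mul(Function('D')(11), -5) = Mul(Mul(Rational(1, 2), Pow(11, -1)), -5) = Mul(Mul(Rational(1, 2), Rational(1, 11)), -5) = Mul(Rational(1, 22), -5) = Rational(-5, 22)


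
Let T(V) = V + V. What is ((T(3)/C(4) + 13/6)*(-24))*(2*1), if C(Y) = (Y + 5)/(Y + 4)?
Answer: -360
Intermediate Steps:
T(V) = 2*V
C(Y) = (5 + Y)/(4 + Y)
((T(3)/C(4) + 13/6)*(-24))*(2*1) = (((2*3)/(((5 + 4)/(4 + 4))) + 13/6)*(-24))*(2*1) = ((6/((9/8)) + 13*(1/6))*(-24))*2 = ((6/(((1/8)*9)) + 13/6)*(-24))*2 = ((6/(9/8) + 13/6)*(-24))*2 = ((6*(8/9) + 13/6)*(-24))*2 = ((16/3 + 13/6)*(-24))*2 = ((15/2)*(-24))*2 = -180*2 = -360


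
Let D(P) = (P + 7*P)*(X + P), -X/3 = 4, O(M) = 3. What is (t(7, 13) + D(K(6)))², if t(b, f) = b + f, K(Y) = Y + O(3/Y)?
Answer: 38416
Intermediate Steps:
K(Y) = 3 + Y (K(Y) = Y + 3 = 3 + Y)
X = -12 (X = -3*4 = -12)
D(P) = 8*P*(-12 + P) (D(P) = (P + 7*P)*(-12 + P) = (8*P)*(-12 + P) = 8*P*(-12 + P))
(t(7, 13) + D(K(6)))² = ((7 + 13) + 8*(3 + 6)*(-12 + (3 + 6)))² = (20 + 8*9*(-12 + 9))² = (20 + 8*9*(-3))² = (20 - 216)² = (-196)² = 38416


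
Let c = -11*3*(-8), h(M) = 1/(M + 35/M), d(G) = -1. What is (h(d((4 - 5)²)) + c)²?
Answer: 90307009/1296 ≈ 69681.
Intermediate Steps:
c = 264 (c = -33*(-8) = 264)
(h(d((4 - 5)²)) + c)² = (-1/(35 + (-1)²) + 264)² = (-1/(35 + 1) + 264)² = (-1/36 + 264)² = (9503/36)² = 90307009/1296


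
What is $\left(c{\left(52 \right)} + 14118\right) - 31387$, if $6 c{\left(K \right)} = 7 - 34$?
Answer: $- \frac{34547}{2} \approx -17274.0$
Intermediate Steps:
$c{\left(K \right)} = - \frac{9}{2}$ ($c{\left(K \right)} = \frac{7 - 34}{6} = \frac{1}{6} \left(-27\right) = - \frac{9}{2}$)
$\left(c{\left(52 \right)} + 14118\right) - 31387 = \left(- \frac{9}{2} + 14118\right) - 31387 = \frac{28227}{2} - 31387 = - \frac{34547}{2}$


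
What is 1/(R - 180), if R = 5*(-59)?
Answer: -1/475 ≈ -0.0021053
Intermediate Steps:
R = -295
1/(R - 180) = 1/(-295 - 180) = 1/(-475) = -1/475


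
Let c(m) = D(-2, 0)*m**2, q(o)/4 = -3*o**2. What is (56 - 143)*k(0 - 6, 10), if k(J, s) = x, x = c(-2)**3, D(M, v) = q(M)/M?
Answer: -76972032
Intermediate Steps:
q(o) = -12*o**2 (q(o) = 4*(-3*o**2) = -12*o**2)
D(M, v) = -12*M (D(M, v) = (-12*M**2)/M = -12*M)
c(m) = 24*m**2 (c(m) = (-12*(-2))*m**2 = 24*m**2)
x = 884736 (x = (24*(-2)**2)**3 = (24*4)**3 = 96**3 = 884736)
k(J, s) = 884736
(56 - 143)*k(0 - 6, 10) = (56 - 143)*884736 = -87*884736 = -76972032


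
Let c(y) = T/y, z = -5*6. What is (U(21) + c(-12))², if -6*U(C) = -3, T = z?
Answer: 9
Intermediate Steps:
z = -30
T = -30
c(y) = -30/y
U(C) = ½ (U(C) = -⅙*(-3) = ½)
(U(21) + c(-12))² = (½ - 30/(-12))² = (½ - 30*(-1/12))² = (½ + 5/2)² = 3² = 9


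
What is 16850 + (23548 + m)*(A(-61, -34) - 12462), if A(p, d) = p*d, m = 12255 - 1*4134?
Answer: -328960722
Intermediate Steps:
m = 8121 (m = 12255 - 4134 = 8121)
A(p, d) = d*p
16850 + (23548 + m)*(A(-61, -34) - 12462) = 16850 + (23548 + 8121)*(-34*(-61) - 12462) = 16850 + 31669*(2074 - 12462) = 16850 + 31669*(-10388) = 16850 - 328977572 = -328960722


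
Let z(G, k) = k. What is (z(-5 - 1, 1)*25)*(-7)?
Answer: -175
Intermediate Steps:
(z(-5 - 1, 1)*25)*(-7) = (1*25)*(-7) = 25*(-7) = -175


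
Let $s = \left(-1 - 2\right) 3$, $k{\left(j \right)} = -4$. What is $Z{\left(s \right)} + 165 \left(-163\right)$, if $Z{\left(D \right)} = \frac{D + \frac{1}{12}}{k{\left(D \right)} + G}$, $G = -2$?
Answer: $- \frac{1936333}{72} \approx -26894.0$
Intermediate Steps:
$s = -9$ ($s = \left(-1 - 2\right) 3 = \left(-3\right) 3 = -9$)
$Z{\left(D \right)} = - \frac{1}{72} - \frac{D}{6}$ ($Z{\left(D \right)} = \frac{D + \frac{1}{12}}{-4 - 2} = \frac{D + \frac{1}{12}}{-6} = \left(\frac{1}{12} + D\right) \left(- \frac{1}{6}\right) = - \frac{1}{72} - \frac{D}{6}$)
$Z{\left(s \right)} + 165 \left(-163\right) = \left(- \frac{1}{72} - - \frac{3}{2}\right) + 165 \left(-163\right) = \left(- \frac{1}{72} + \frac{3}{2}\right) - 26895 = \frac{107}{72} - 26895 = - \frac{1936333}{72}$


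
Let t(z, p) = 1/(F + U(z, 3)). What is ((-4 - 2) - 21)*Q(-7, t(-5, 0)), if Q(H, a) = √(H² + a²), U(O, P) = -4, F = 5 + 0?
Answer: -135*√2 ≈ -190.92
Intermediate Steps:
F = 5
t(z, p) = 1 (t(z, p) = 1/(5 - 4) = 1/1 = 1)
((-4 - 2) - 21)*Q(-7, t(-5, 0)) = ((-4 - 2) - 21)*√((-7)² + 1²) = (-6 - 21)*√(49 + 1) = -135*√2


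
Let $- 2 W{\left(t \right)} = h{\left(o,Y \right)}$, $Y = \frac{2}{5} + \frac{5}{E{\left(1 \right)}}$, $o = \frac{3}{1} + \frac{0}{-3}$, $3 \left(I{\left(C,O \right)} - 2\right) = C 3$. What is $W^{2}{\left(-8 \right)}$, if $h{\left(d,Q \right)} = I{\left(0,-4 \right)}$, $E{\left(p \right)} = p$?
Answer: $1$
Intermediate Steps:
$I{\left(C,O \right)} = 2 + C$ ($I{\left(C,O \right)} = 2 + \frac{C 3}{3} = 2 + \frac{3 C}{3} = 2 + C$)
$o = 3$ ($o = 3 \cdot 1 + 0 \left(- \frac{1}{3}\right) = 3 + 0 = 3$)
$Y = \frac{27}{5}$ ($Y = \frac{2}{5} + \frac{5}{1} = 2 \cdot \frac{1}{5} + 5 \cdot 1 = \frac{2}{5} + 5 = \frac{27}{5} \approx 5.4$)
$h{\left(d,Q \right)} = 2$ ($h{\left(d,Q \right)} = 2 + 0 = 2$)
$W{\left(t \right)} = -1$ ($W{\left(t \right)} = \left(- \frac{1}{2}\right) 2 = -1$)
$W^{2}{\left(-8 \right)} = \left(-1\right)^{2} = 1$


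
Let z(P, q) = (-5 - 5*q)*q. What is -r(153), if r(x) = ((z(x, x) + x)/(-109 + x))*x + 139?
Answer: 17995405/44 ≈ 4.0899e+5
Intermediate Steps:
z(P, q) = q*(-5 - 5*q)
r(x) = 139 + x*(x - 5*x*(1 + x))/(-109 + x) (r(x) = ((-5*x*(1 + x) + x)/(-109 + x))*x + 139 = ((x - 5*x*(1 + x))/(-109 + x))*x + 139 = x*(x - 5*x*(1 + x))/(-109 + x) + 139 = 139 + x*(x - 5*x*(1 + x))/(-109 + x))
-r(153) = -(-15151 - 5*153³ - 4*153² + 139*153)/(-109 + 153) = -(-15151 - 5*3581577 - 4*23409 + 21267)/44 = -(-15151 - 17907885 - 93636 + 21267)/44 = -(-17995405)/44 = -1*(-17995405/44) = 17995405/44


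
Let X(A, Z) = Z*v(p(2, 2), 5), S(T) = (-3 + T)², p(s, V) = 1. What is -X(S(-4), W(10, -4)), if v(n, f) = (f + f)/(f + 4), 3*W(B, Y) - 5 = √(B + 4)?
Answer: -50/27 - 10*√14/27 ≈ -3.2377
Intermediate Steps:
W(B, Y) = 5/3 + √(4 + B)/3 (W(B, Y) = 5/3 + √(B + 4)/3 = 5/3 + √(4 + B)/3)
v(n, f) = 2*f/(4 + f) (v(n, f) = (2*f)/(4 + f) = 2*f/(4 + f))
X(A, Z) = 10*Z/9 (X(A, Z) = Z*(2*5/(4 + 5)) = Z*(2*5/9) = Z*(2*5*(⅑)) = Z*(10/9) = 10*Z/9)
-X(S(-4), W(10, -4)) = -10*(5/3 + √(4 + 10)/3)/9 = -10*(5/3 + √14/3)/9 = -(50/27 + 10*√14/27) = -50/27 - 10*√14/27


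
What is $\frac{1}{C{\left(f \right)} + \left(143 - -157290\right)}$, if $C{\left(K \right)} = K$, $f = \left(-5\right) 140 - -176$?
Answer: $\frac{1}{156909} \approx 6.3731 \cdot 10^{-6}$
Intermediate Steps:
$f = -524$ ($f = -700 + 176 = -524$)
$\frac{1}{C{\left(f \right)} + \left(143 - -157290\right)} = \frac{1}{-524 + \left(143 - -157290\right)} = \frac{1}{-524 + \left(143 + 157290\right)} = \frac{1}{-524 + 157433} = \frac{1}{156909}$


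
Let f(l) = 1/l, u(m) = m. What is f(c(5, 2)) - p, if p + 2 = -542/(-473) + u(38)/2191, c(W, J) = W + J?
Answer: 1015239/1036343 ≈ 0.97964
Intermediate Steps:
c(W, J) = J + W
p = -867190/1036343 (p = -2 + (-542/(-473) + 38/2191) = -2 + (-542*(-1/473) + 38*(1/2191)) = -2 + (542/473 + 38/2191) = -2 + 1205496/1036343 = -867190/1036343 ≈ -0.83678)
f(c(5, 2)) - p = 1/(2 + 5) - 1*(-867190/1036343) = 1/7 + 867190/1036343 = ⅐ + 867190/1036343 = 1015239/1036343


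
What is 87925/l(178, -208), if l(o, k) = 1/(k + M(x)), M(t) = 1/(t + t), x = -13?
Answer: -475586325/26 ≈ -1.8292e+7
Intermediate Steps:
M(t) = 1/(2*t)
l(o, k) = 1/(-1/26 + k) (l(o, k) = 1/(k + (½)/(-13)) = 1/(k + (½)*(-1/13)) = 1/(k - 1/26) = 1/(-1/26 + k))
87925/l(178, -208) = 87925/((26/(-1 + 26*(-208)))) = 87925/((26/(-1 - 5408))) = 87925/((26/(-5409))) = 87925/((26*(-1/5409))) = 87925/(-26/5409) = 87925*(-5409/26) = -475586325/26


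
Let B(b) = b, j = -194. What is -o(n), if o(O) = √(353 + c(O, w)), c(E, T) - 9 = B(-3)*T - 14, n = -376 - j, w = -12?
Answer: -8*√6 ≈ -19.596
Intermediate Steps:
n = -182 (n = -376 - 1*(-194) = -376 + 194 = -182)
c(E, T) = -5 - 3*T (c(E, T) = 9 + (-3*T - 14) = 9 + (-14 - 3*T) = -5 - 3*T)
o(O) = 8*√6 (o(O) = √(353 + (-5 - 3*(-12))) = √(353 + (-5 + 36)) = √(353 + 31) = √384 = 8*√6)
-o(n) = -8*√6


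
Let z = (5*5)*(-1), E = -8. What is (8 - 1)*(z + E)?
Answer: -231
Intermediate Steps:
z = -25 (z = 25*(-1) = -25)
(8 - 1)*(z + E) = (8 - 1)*(-25 - 8) = 7*(-33) = -231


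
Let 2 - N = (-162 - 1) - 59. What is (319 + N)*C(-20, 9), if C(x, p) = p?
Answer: 4887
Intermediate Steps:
N = 224 (N = 2 - ((-162 - 1) - 59) = 2 - (-163 - 59) = 2 - 1*(-222) = 2 + 222 = 224)
(319 + N)*C(-20, 9) = (319 + 224)*9 = 543*9 = 4887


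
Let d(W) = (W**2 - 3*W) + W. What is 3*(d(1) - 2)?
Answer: -9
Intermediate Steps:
d(W) = W**2 - 2*W
3*(d(1) - 2) = 3*(1*(-2 + 1) - 2) = 3*(1*(-1) - 2) = 3*(-1 - 2) = 3*(-3) = -9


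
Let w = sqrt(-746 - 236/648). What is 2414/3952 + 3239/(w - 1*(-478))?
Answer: 41571782549/5644568488 - 29151*I*sqrt(241822)/37135319 ≈ 7.3649 - 0.38602*I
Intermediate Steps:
w = I*sqrt(241822)/18 (w = sqrt(-746 - 236*1/648) = sqrt(-746 - 59/162) = sqrt(-120911/162) = I*sqrt(241822)/18 ≈ 27.32*I)
2414/3952 + 3239/(w - 1*(-478)) = 2414/3952 + 3239/(I*sqrt(241822)/18 - 1*(-478)) = 2414*(1/3952) + 3239/(I*sqrt(241822)/18 + 478) = 1207/1976 + 3239/(478 + I*sqrt(241822)/18)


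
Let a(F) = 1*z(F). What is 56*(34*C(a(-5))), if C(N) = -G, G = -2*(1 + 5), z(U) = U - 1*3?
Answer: 22848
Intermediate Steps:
z(U) = -3 + U (z(U) = U - 3 = -3 + U)
a(F) = -3 + F (a(F) = 1*(-3 + F) = -3 + F)
G = -12 (G = -2*6 = -12)
C(N) = 12 (C(N) = -1*(-12) = 12)
56*(34*C(a(-5))) = 56*(34*12) = 56*408 = 22848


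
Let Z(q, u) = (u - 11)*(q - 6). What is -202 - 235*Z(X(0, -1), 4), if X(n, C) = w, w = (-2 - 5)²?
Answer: 70533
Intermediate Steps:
w = 49 (w = (-7)² = 49)
X(n, C) = 49
Z(q, u) = (-11 + u)*(-6 + q)
-202 - 235*Z(X(0, -1), 4) = -202 - 235*(66 - 11*49 - 6*4 + 49*4) = -202 - 235*(66 - 539 - 24 + 196) = -202 - 235*(-301) = -202 + 70735 = 70533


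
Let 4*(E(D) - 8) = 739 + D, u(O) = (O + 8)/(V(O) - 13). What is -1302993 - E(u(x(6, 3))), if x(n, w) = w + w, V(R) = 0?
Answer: -67765645/52 ≈ -1.3032e+6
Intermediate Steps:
x(n, w) = 2*w
u(O) = -8/13 - O/13 (u(O) = (O + 8)/(0 - 13) = (8 + O)/(-13) = (8 + O)*(-1/13) = -8/13 - O/13)
E(D) = 771/4 + D/4 (E(D) = 8 + (739 + D)/4 = 8 + (739/4 + D/4) = 771/4 + D/4)
-1302993 - E(u(x(6, 3))) = -1302993 - (771/4 + (-8/13 - 2*3/13)/4) = -1302993 - (771/4 + (-8/13 - 1/13*6)/4) = -1302993 - (771/4 + (-8/13 - 6/13)/4) = -1302993 - (771/4 + (1/4)*(-14/13)) = -1302993 - (771/4 - 7/26) = -1302993 - 1*10009/52 = -1302993 - 10009/52 = -67765645/52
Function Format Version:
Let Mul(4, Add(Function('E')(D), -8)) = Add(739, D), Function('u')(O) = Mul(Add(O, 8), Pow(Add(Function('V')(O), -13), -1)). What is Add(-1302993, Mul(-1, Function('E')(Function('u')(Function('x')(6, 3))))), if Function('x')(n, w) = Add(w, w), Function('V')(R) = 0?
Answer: Rational(-67765645, 52) ≈ -1.3032e+6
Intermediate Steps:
Function('x')(n, w) = Mul(2, w)
Function('u')(O) = Add(Rational(-8, 13), Mul(Rational(-1, 13), O)) (Function('u')(O) = Mul(Add(O, 8), Pow(Add(0, -13), -1)) = Mul(Add(8, O), Pow(-13, -1)) = Mul(Add(8, O), Rational(-1, 13)) = Add(Rational(-8, 13), Mul(Rational(-1, 13), O)))
Function('E')(D) = Add(Rational(771, 4), Mul(Rational(1, 4), D)) (Function('E')(D) = Add(8, Mul(Rational(1, 4), Add(739, D))) = Add(8, Add(Rational(739, 4), Mul(Rational(1, 4), D))) = Add(Rational(771, 4), Mul(Rational(1, 4), D)))
Add(-1302993, Mul(-1, Function('E')(Function('u')(Function('x')(6, 3))))) = Add(-1302993, Mul(-1, Add(Rational(771, 4), Mul(Rational(1, 4), Add(Rational(-8, 13), Mul(Rational(-1, 13), Mul(2, 3))))))) = Add(-1302993, Mul(-1, Add(Rational(771, 4), Mul(Rational(1, 4), Add(Rational(-8, 13), Mul(Rational(-1, 13), 6)))))) = Add(-1302993, Mul(-1, Add(Rational(771, 4), Mul(Rational(1, 4), Add(Rational(-8, 13), Rational(-6, 13)))))) = Add(-1302993, Mul(-1, Add(Rational(771, 4), Mul(Rational(1, 4), Rational(-14, 13))))) = Add(-1302993, Mul(-1, Add(Rational(771, 4), Rational(-7, 26)))) = Add(-1302993, Mul(-1, Rational(10009, 52))) = Add(-1302993, Rational(-10009, 52)) = Rational(-67765645, 52)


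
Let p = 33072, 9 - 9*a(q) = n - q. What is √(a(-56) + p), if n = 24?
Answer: 7*√6073/3 ≈ 181.84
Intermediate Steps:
a(q) = -5/3 + q/9 (a(q) = 1 - (24 - q)/9 = 1 + (-8/3 + q/9) = -5/3 + q/9)
√(a(-56) + p) = √((-5/3 + (⅑)*(-56)) + 33072) = √((-5/3 - 56/9) + 33072) = √(-71/9 + 33072) = √(297577/9) = 7*√6073/3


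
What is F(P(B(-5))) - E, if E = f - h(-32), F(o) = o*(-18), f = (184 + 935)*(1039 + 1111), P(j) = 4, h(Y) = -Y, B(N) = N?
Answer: -2405890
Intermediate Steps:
f = 2405850 (f = 1119*2150 = 2405850)
F(o) = -18*o
E = 2405818 (E = 2405850 - (-1)*(-32) = 2405850 - 1*32 = 2405850 - 32 = 2405818)
F(P(B(-5))) - E = -18*4 - 1*2405818 = -72 - 2405818 = -2405890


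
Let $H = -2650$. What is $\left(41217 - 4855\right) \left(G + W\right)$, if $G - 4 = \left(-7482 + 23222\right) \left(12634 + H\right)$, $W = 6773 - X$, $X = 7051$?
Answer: $5714211430732$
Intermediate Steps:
$W = -278$ ($W = 6773 - 7051 = -278$)
$G = 157148164$ ($G = 4 + \left(-7482 + 23222\right) \left(12634 - 2650\right) = 4 + 15740 \cdot 9984 = 4 + 157148160 = 157148164$)
$\left(41217 - 4855\right) \left(G + W\right) = \left(41217 - 4855\right) \left(157148164 - 278\right) = 36362 \cdot 157147886 = 5714211430732$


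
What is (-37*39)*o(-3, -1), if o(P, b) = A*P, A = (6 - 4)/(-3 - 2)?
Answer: -8658/5 ≈ -1731.6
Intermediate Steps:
A = -⅖ (A = 2/(-5) = 2*(-⅕) = -⅖ ≈ -0.40000)
o(P, b) = -2*P/5
(-37*39)*o(-3, -1) = (-37*39)*(-⅖*(-3)) = -1443*6/5 = -8658/5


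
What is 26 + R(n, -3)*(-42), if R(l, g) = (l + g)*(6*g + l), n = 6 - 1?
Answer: 1118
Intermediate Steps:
n = 5
R(l, g) = (g + l)*(l + 6*g)
26 + R(n, -3)*(-42) = 26 + (5² + 6*(-3)² + 7*(-3)*5)*(-42) = 26 + (25 + 6*9 - 105)*(-42) = 26 + (25 + 54 - 105)*(-42) = 26 - 26*(-42) = 26 + 1092 = 1118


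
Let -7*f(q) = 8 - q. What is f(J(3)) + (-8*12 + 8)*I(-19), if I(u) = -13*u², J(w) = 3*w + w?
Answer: 2890892/7 ≈ 4.1298e+5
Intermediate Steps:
J(w) = 4*w
f(q) = -8/7 + q/7 (f(q) = -(8 - q)/7 = -8/7 + q/7)
f(J(3)) + (-8*12 + 8)*I(-19) = (-8/7 + (4*3)/7) + (-8*12 + 8)*(-13*(-19)²) = (-8/7 + (⅐)*12) + (-96 + 8)*(-13*361) = (-8/7 + 12/7) - 88*(-4693) = 4/7 + 412984 = 2890892/7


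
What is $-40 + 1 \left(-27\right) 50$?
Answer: $-1390$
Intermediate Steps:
$-40 + 1 \left(-27\right) 50 = -40 - 1350 = -1390$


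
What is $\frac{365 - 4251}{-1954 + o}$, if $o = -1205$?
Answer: $\frac{3886}{3159} \approx 1.2301$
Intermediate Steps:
$\frac{365 - 4251}{-1954 + o} = \frac{365 - 4251}{-1954 - 1205} = - \frac{3886}{-3159} = \left(-3886\right) \left(- \frac{1}{3159}\right) = \frac{3886}{3159}$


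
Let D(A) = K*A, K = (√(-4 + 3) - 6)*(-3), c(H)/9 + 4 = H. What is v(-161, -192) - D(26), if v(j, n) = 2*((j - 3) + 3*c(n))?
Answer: -11380 + 78*I ≈ -11380.0 + 78.0*I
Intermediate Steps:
c(H) = -36 + 9*H
v(j, n) = -222 + 2*j + 54*n (v(j, n) = 2*((j - 3) + 3*(-36 + 9*n)) = 2*((-3 + j) + (-108 + 27*n)) = 2*(-111 + j + 27*n) = -222 + 2*j + 54*n)
K = 18 - 3*I (K = (√(-1) - 6)*(-3) = (I - 6)*(-3) = (-6 + I)*(-3) = 18 - 3*I ≈ 18.0 - 3.0*I)
D(A) = A*(18 - 3*I) (D(A) = (18 - 3*I)*A = A*(18 - 3*I))
v(-161, -192) - D(26) = (-222 + 2*(-161) + 54*(-192)) - 3*26*(6 - I) = (-222 - 322 - 10368) - (468 - 78*I) = -10912 + (-468 + 78*I) = -11380 + 78*I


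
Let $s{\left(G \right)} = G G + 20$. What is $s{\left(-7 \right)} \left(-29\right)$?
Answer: $-2001$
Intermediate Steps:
$s{\left(G \right)} = 20 + G^{2}$ ($s{\left(G \right)} = G^{2} + 20 = 20 + G^{2}$)
$s{\left(-7 \right)} \left(-29\right) = \left(20 + \left(-7\right)^{2}\right) \left(-29\right) = \left(20 + 49\right) \left(-29\right) = 69 \left(-29\right) = -2001$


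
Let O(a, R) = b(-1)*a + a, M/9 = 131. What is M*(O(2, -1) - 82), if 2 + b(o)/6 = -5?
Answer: -193356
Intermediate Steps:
M = 1179 (M = 9*131 = 1179)
b(o) = -42 (b(o) = -12 + 6*(-5) = -12 - 30 = -42)
O(a, R) = -41*a (O(a, R) = -42*a + a = -41*a)
M*(O(2, -1) - 82) = 1179*(-41*2 - 82) = 1179*(-82 - 82) = 1179*(-164) = -193356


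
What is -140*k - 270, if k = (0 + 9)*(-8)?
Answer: 9810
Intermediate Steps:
k = -72 (k = 9*(-8) = -72)
-140*k - 270 = -140*(-72) - 270 = 10080 - 270 = 9810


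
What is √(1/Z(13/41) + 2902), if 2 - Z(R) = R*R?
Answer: √29591980031/3193 ≈ 53.875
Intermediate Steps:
Z(R) = 2 - R² (Z(R) = 2 - R*R = 2 - R²)
√(1/Z(13/41) + 2902) = √(1/(2 - (13/41)²) + 2902) = √(1/(2 - 1*169/1681) + 2902) = √(1/(2 - 169/1681) + 2902) = √(1/(3193/1681) + 2902) = √(1681/3193 + 2902) = √(9267767/3193) = √29591980031/3193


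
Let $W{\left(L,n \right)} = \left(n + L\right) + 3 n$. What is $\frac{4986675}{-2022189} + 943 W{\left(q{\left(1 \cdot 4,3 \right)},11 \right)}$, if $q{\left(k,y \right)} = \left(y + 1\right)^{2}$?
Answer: $\frac{38136822315}{674063} \approx 56578.0$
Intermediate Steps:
$q{\left(k,y \right)} = \left(1 + y\right)^{2}$
$W{\left(L,n \right)} = L + 4 n$ ($W{\left(L,n \right)} = \left(L + n\right) + 3 n = L + 4 n$)
$\frac{4986675}{-2022189} + 943 W{\left(q{\left(1 \cdot 4,3 \right)},11 \right)} = \frac{4986675}{-2022189} + 943 \left(\left(1 + 3\right)^{2} + 4 \cdot 11\right) = 4986675 \left(- \frac{1}{2022189}\right) + 943 \left(4^{2} + 44\right) = - \frac{1662225}{674063} + 943 \left(16 + 44\right) = - \frac{1662225}{674063} + 943 \cdot 60 = - \frac{1662225}{674063} + 56580 = \frac{38136822315}{674063}$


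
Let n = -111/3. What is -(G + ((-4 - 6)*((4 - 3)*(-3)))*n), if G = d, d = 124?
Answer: 986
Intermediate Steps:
G = 124
n = -37 (n = -111*1/3 = -37)
-(G + ((-4 - 6)*((4 - 3)*(-3)))*n) = -(124 + ((-4 - 6)*((4 - 3)*(-3)))*(-37)) = -(124 - 10*(-3)*(-37)) = -(124 + 30*(-37)) = -(124 - 1110) = -1*(-986) = 986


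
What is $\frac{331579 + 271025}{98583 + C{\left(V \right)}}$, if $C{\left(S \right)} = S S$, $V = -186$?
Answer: $\frac{200868}{44393} \approx 4.5248$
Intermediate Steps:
$C{\left(S \right)} = S^{2}$
$\frac{331579 + 271025}{98583 + C{\left(V \right)}} = \frac{331579 + 271025}{98583 + \left(-186\right)^{2}} = \frac{602604}{98583 + 34596} = \frac{602604}{133179} = 602604 \cdot \frac{1}{133179} = \frac{200868}{44393}$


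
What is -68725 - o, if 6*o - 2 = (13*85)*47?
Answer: -464287/6 ≈ -77381.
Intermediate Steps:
o = 51937/6 (o = ⅓ + ((13*85)*47)/6 = ⅓ + (1105*47)/6 = ⅓ + (⅙)*51935 = ⅓ + 51935/6 = 51937/6 ≈ 8656.2)
-68725 - o = -68725 - 1*51937/6 = -68725 - 51937/6 = -464287/6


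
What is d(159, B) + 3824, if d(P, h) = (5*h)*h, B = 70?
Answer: 28324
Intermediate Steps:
d(P, h) = 5*h²
d(159, B) + 3824 = 5*70² + 3824 = 5*4900 + 3824 = 24500 + 3824 = 28324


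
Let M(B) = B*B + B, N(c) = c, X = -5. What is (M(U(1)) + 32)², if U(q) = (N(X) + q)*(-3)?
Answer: 35344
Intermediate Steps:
U(q) = 15 - 3*q (U(q) = (-5 + q)*(-3) = 15 - 3*q)
M(B) = B + B² (M(B) = B² + B = B + B²)
(M(U(1)) + 32)² = ((15 - 3*1)*(1 + (15 - 3*1)) + 32)² = ((15 - 3)*(1 + (15 - 3)) + 32)² = (12*(1 + 12) + 32)² = (12*13 + 32)² = (156 + 32)² = 188² = 35344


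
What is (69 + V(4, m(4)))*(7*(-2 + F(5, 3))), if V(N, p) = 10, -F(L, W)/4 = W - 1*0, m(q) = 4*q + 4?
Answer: -7742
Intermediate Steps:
m(q) = 4 + 4*q
F(L, W) = -4*W (F(L, W) = -4*(W - 1*0) = -4*(W + 0) = -4*W)
(69 + V(4, m(4)))*(7*(-2 + F(5, 3))) = (69 + 10)*(7*(-2 - 4*3)) = 79*(7*(-2 - 12)) = 79*(7*(-14)) = 79*(-98) = -7742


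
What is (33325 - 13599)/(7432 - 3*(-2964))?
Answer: 1409/1166 ≈ 1.2084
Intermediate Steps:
(33325 - 13599)/(7432 - 3*(-2964)) = 19726/(7432 + 8892) = 19726/16324 = 19726*(1/16324) = 1409/1166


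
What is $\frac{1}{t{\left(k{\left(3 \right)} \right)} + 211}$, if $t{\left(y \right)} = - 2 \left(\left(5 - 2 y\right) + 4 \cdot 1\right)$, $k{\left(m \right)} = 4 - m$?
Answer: $\frac{1}{197} \approx 0.0050761$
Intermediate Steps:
$t{\left(y \right)} = -18 + 4 y$ ($t{\left(y \right)} = - 2 \left(\left(5 - 2 y\right) + 4\right) = - 2 \left(9 - 2 y\right) = -18 + 4 y$)
$\frac{1}{t{\left(k{\left(3 \right)} \right)} + 211} = \frac{1}{\left(-18 + 4 \left(4 - 3\right)\right) + 211} = \frac{1}{\left(-18 + 4 \cdot 1\right) + 211} = \frac{1}{\left(-18 + 4\right) + 211} = \frac{1}{-14 + 211} = \frac{1}{197}$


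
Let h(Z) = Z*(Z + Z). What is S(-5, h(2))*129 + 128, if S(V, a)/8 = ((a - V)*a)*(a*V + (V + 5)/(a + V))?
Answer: -4292992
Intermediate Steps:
h(Z) = 2*Z**2 (h(Z) = Z*(2*Z) = 2*Z**2)
S(V, a) = 8*a*(a - V)*(V*a + (5 + V)/(V + a)) (S(V, a) = 8*(((a - V)*a)*(a*V + (V + 5)/(a + V))) = 8*((a*(a - V))*(V*a + (5 + V)/(V + a))) = 8*(a*(a - V)*(V*a + (5 + V)/(V + a))) = 8*a*(a - V)*(V*a + (5 + V)/(V + a)))
S(-5, h(2))*129 + 128 = (8*(2*2**2)*(-1*(-5)**2 - 5*(-5) + 5*(2*2**2) - 10*2**2 - 5*(2*2**2)**3 - 1*2*2**2*(-5)**3)/(-5 + 2*2**2))*129 + 128 = (8*(2*4)*(-1*25 + 25 + 5*(2*4) - 10*4 - 5*(2*4)**3 - 1*2*4*(-125))/(-5 + 2*4))*129 + 128 = (8*8*(-25 + 25 + 5*8 - 5*8 - 5*8**3 - 1*8*(-125))/(-5 + 8))*129 + 128 = (8*8*(-25 + 25 + 40 - 40 - 5*512 + 1000)/3)*129 + 128 = (8*8*(1/3)*(-25 + 25 + 40 - 40 - 2560 + 1000))*129 + 128 = (8*8*(1/3)*(-1560))*129 + 128 = -33280*129 + 128 = -4293120 + 128 = -4292992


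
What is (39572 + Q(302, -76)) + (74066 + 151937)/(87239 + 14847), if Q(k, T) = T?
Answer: 4032214659/102086 ≈ 39498.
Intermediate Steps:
(39572 + Q(302, -76)) + (74066 + 151937)/(87239 + 14847) = (39572 - 76) + (74066 + 151937)/(87239 + 14847) = 39496 + 226003/102086 = 4032214659/102086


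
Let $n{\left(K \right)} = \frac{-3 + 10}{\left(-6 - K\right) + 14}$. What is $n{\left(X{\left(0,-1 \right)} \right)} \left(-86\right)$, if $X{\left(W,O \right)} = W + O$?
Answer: $- \frac{602}{9} \approx -66.889$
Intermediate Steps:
$X{\left(W,O \right)} = O + W$
$n{\left(K \right)} = \frac{7}{8 - K}$
$n{\left(X{\left(0,-1 \right)} \right)} \left(-86\right) = - \frac{7}{-8 + \left(-1 + 0\right)} \left(-86\right) = - \frac{7}{-8 - 1} \left(-86\right) = - \frac{7}{-9} \left(-86\right) = \left(-7\right) \left(- \frac{1}{9}\right) \left(-86\right) = \frac{7}{9} \left(-86\right) = - \frac{602}{9}$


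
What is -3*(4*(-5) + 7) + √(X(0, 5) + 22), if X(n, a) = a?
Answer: 39 + 3*√3 ≈ 44.196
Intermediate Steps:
-3*(4*(-5) + 7) + √(X(0, 5) + 22) = -3*(4*(-5) + 7) + √(5 + 22) = -3*(-20 + 7) + √27 = -3*(-13) + 3*√3 = 39 + 3*√3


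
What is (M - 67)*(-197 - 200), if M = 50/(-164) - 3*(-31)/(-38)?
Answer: 21571789/779 ≈ 27692.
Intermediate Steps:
M = -2144/779 (M = 50*(-1/164) + 93*(-1/38) = -25/82 - 93/38 = -2144/779 ≈ -2.7522)
(M - 67)*(-197 - 200) = (-2144/779 - 67)*(-197 - 200) = -54337/779*(-397) = 21571789/779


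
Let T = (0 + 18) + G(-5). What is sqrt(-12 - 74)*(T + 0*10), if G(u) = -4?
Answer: 14*I*sqrt(86) ≈ 129.83*I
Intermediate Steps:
T = 14 (T = (0 + 18) - 4 = 18 - 4 = 14)
sqrt(-12 - 74)*(T + 0*10) = sqrt(-12 - 74)*(14 + 0*10) = sqrt(-86)*(14 + 0) = (I*sqrt(86))*14 = 14*I*sqrt(86)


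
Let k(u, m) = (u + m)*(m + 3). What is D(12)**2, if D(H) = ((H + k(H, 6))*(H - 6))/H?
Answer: 7569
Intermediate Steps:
k(u, m) = (3 + m)*(m + u) (k(u, m) = (m + u)*(3 + m) = (3 + m)*(m + u))
D(H) = (-6 + H)*(54 + 10*H)/H (D(H) = ((H + (6**2 + 3*6 + 3*H + 6*H))*(H - 6))/H = ((H + (36 + 18 + 3*H + 6*H))*(-6 + H))/H = ((H + (54 + 9*H))*(-6 + H))/H = ((54 + 10*H)*(-6 + H))/H = ((-6 + H)*(54 + 10*H))/H = (-6 + H)*(54 + 10*H)/H)
D(12)**2 = (-6 - 324/12 + 10*12)**2 = (-6 - 324*1/12 + 120)**2 = (-6 - 27 + 120)**2 = 87**2 = 7569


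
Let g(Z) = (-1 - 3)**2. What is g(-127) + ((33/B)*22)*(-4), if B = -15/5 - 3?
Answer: 500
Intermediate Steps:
B = -6 (B = -15/5 - 3 = -3*1 - 3 = -3 - 3 = -6)
g(Z) = 16 (g(Z) = (-4)**2 = 16)
g(-127) + ((33/B)*22)*(-4) = 16 + ((33/(-6))*22)*(-4) = 16 + ((33*(-1/6))*22)*(-4) = 16 - 11/2*22*(-4) = 16 - 121*(-4) = 16 + 484 = 500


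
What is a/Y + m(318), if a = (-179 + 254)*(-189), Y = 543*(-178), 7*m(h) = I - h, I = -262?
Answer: -18653365/225526 ≈ -82.710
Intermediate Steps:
m(h) = -262/7 - h/7 (m(h) = (-262 - h)/7 = -262/7 - h/7)
Y = -96654
a = -14175 (a = 75*(-189) = -14175)
a/Y + m(318) = -14175/(-96654) + (-262/7 - 1/7*318) = -14175*(-1/96654) + (-262/7 - 318/7) = 4725/32218 - 580/7 = -18653365/225526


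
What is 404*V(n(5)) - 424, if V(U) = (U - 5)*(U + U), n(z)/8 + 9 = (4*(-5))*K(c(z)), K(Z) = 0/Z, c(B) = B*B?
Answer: 4479128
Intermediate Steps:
c(B) = B²
K(Z) = 0
n(z) = -72 (n(z) = -72 + 8*((4*(-5))*0) = -72 + 8*(-20*0) = -72 + 8*0 = -72 + 0 = -72)
V(U) = 2*U*(-5 + U) (V(U) = (-5 + U)*(2*U) = 2*U*(-5 + U))
404*V(n(5)) - 424 = 404*(2*(-72)*(-5 - 72)) - 424 = 404*(2*(-72)*(-77)) - 424 = 404*11088 - 424 = 4479552 - 424 = 4479128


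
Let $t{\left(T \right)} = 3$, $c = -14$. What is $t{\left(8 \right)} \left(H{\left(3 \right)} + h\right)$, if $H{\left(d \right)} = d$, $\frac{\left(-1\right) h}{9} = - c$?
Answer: $-369$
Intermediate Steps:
$h = -126$ ($h = - 9 \left(\left(-1\right) \left(-14\right)\right) = \left(-9\right) 14 = -126$)
$t{\left(8 \right)} \left(H{\left(3 \right)} + h\right) = 3 \left(3 - 126\right) = 3 \left(-123\right) = -369$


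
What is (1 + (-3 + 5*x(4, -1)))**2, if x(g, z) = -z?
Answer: 9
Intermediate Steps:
(1 + (-3 + 5*x(4, -1)))**2 = (1 + (-3 + 5*(-1*(-1))))**2 = (1 + (-3 + 5*1))**2 = (1 + (-3 + 5))**2 = (1 + 2)**2 = 3**2 = 9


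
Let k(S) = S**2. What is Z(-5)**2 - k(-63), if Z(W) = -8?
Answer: -3905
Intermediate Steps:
Z(-5)**2 - k(-63) = (-8)**2 - 1*(-63)**2 = 64 - 1*3969 = 64 - 3969 = -3905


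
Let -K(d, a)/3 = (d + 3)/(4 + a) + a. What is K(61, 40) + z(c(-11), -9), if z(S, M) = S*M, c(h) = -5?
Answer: -873/11 ≈ -79.364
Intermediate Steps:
K(d, a) = -3*a - 3*(3 + d)/(4 + a) (K(d, a) = -3*((d + 3)/(4 + a) + a) = -3*((3 + d)/(4 + a) + a) = -3*(a + (3 + d)/(4 + a)) = -3*a - 3*(3 + d)/(4 + a))
z(S, M) = M*S
K(61, 40) + z(c(-11), -9) = 3*(-3 - 1*61 - 1*40² - 4*40)/(4 + 40) - 9*(-5) = 3*(-3 - 61 - 1*1600 - 160)/44 + 45 = 3*(1/44)*(-3 - 61 - 1600 - 160) + 45 = 3*(1/44)*(-1824) + 45 = -1368/11 + 45 = -873/11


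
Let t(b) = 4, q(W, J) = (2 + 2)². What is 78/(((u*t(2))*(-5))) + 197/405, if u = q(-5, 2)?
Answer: 629/2592 ≈ 0.24267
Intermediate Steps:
q(W, J) = 16 (q(W, J) = 4² = 16)
u = 16
78/(((u*t(2))*(-5))) + 197/405 = 78/(((16*4)*(-5))) + 197/405 = 78/((64*(-5))) + 197*(1/405) = 78/(-320) + 197/405 = 78*(-1/320) + 197/405 = -39/160 + 197/405 = 629/2592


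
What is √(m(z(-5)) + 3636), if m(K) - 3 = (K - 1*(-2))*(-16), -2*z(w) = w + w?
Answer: √3527 ≈ 59.389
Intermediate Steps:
z(w) = -w (z(w) = -(w + w)/2 = -w)
m(K) = -29 - 16*K (m(K) = 3 + (K - 1*(-2))*(-16) = 3 + (K + 2)*(-16) = 3 + (2 + K)*(-16) = 3 + (-32 - 16*K) = -29 - 16*K)
√(m(z(-5)) + 3636) = √((-29 - (-16)*(-5)) + 3636) = √((-29 - 16*5) + 3636) = √((-29 - 80) + 3636) = √(-109 + 3636) = √3527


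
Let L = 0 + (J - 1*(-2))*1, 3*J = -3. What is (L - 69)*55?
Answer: -3740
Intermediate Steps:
J = -1 (J = (⅓)*(-3) = -1)
L = 1 (L = 0 + (-1 - 1*(-2))*1 = 0 + (-1 + 2)*1 = 0 + 1*1 = 0 + 1 = 1)
(L - 69)*55 = (1 - 69)*55 = -68*55 = -3740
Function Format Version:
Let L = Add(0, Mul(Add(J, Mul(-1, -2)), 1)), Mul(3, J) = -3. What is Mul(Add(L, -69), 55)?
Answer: -3740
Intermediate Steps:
J = -1 (J = Mul(Rational(1, 3), -3) = -1)
L = 1 (L = Add(0, Mul(Add(-1, Mul(-1, -2)), 1)) = Add(0, Mul(Add(-1, 2), 1)) = Add(0, Mul(1, 1)) = Add(0, 1) = 1)
Mul(Add(L, -69), 55) = Mul(Add(1, -69), 55) = Mul(-68, 55) = -3740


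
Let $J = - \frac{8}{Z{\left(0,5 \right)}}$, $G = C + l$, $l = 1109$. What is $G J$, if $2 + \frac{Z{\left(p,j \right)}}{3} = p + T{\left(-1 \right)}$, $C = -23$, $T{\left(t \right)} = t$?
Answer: $\frac{2896}{3} \approx 965.33$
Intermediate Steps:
$Z{\left(p,j \right)} = -9 + 3 p$ ($Z{\left(p,j \right)} = -6 + 3 \left(p - 1\right) = -6 + 3 \left(-1 + p\right) = -6 + \left(-3 + 3 p\right) = -9 + 3 p$)
$G = 1086$ ($G = -23 + 1109 = 1086$)
$J = \frac{8}{9}$ ($J = - \frac{8}{-9 + 3 \cdot 0} = - \frac{8}{-9 + 0} = - \frac{8}{-9} = \left(-8\right) \left(- \frac{1}{9}\right) = \frac{8}{9} \approx 0.88889$)
$G J = 1086 \cdot \frac{8}{9} = \frac{2896}{3}$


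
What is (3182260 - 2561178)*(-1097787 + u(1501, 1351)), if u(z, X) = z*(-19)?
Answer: -699528383092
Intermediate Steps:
u(z, X) = -19*z
(3182260 - 2561178)*(-1097787 + u(1501, 1351)) = (3182260 - 2561178)*(-1097787 - 19*1501) = 621082*(-1097787 - 28519) = 621082*(-1126306) = -699528383092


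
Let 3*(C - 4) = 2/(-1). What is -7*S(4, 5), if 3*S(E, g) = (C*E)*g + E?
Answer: -1484/9 ≈ -164.89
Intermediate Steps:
C = 10/3 (C = 4 + (2/(-1))/3 = 4 + (2*(-1))/3 = 4 + (⅓)*(-2) = 4 - ⅔ = 10/3 ≈ 3.3333)
S(E, g) = E/3 + 10*E*g/9 (S(E, g) = ((10*E/3)*g + E)/3 = (10*E*g/3 + E)/3 = (E + 10*E*g/3)/3 = E/3 + 10*E*g/9)
-7*S(4, 5) = -7*4*(3 + 10*5)/9 = -7*4*(3 + 50)/9 = -7*4*53/9 = -7*212/9 = -1484/9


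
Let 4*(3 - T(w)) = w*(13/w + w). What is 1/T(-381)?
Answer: -2/72581 ≈ -2.7555e-5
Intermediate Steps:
T(w) = 3 - w*(w + 13/w)/4 (T(w) = 3 - w*(13/w + w)/4 = 3 - w*(w + 13/w)/4)
1/T(-381) = 1/(-1/4 - 1/4*(-381)**2) = 1/(-1/4 - 1/4*145161) = 1/(-1/4 - 145161/4) = 1/(-72581/2) = -2/72581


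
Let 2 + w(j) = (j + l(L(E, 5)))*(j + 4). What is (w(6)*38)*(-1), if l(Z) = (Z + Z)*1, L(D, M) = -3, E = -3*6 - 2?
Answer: 76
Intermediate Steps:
E = -20 (E = -18 - 2 = -20)
l(Z) = 2*Z (l(Z) = (2*Z)*1 = 2*Z)
w(j) = -2 + (-6 + j)*(4 + j) (w(j) = -2 + (j + 2*(-3))*(j + 4) = -2 + (j - 6)*(4 + j) = -2 + (-6 + j)*(4 + j))
(w(6)*38)*(-1) = ((-26 + 6² - 2*6)*38)*(-1) = ((-26 + 36 - 12)*38)*(-1) = -2*38*(-1) = -76*(-1) = 76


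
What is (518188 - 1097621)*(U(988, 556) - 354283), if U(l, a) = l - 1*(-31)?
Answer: 204692819312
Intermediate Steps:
U(l, a) = 31 + l (U(l, a) = l + 31 = 31 + l)
(518188 - 1097621)*(U(988, 556) - 354283) = (518188 - 1097621)*((31 + 988) - 354283) = -579433*(1019 - 354283) = -579433*(-353264) = 204692819312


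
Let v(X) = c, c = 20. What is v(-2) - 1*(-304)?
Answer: 324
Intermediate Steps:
v(X) = 20
v(-2) - 1*(-304) = 20 - 1*(-304) = 20 + 304 = 324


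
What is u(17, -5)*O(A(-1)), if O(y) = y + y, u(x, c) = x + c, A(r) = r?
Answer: -24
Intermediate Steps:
u(x, c) = c + x
O(y) = 2*y
u(17, -5)*O(A(-1)) = (-5 + 17)*(2*(-1)) = 12*(-2) = -24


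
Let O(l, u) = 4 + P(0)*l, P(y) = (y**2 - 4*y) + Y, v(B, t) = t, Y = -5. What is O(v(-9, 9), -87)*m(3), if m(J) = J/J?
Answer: -41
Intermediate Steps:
P(y) = -5 + y**2 - 4*y (P(y) = (y**2 - 4*y) - 5 = -5 + y**2 - 4*y)
O(l, u) = 4 - 5*l (O(l, u) = 4 + (-5 + 0**2 - 4*0)*l = 4 + (-5 + 0 + 0)*l = 4 - 5*l)
m(J) = 1
O(v(-9, 9), -87)*m(3) = (4 - 5*9)*1 = (4 - 45)*1 = -41*1 = -41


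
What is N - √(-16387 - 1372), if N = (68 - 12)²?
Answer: 3136 - I*√17759 ≈ 3136.0 - 133.26*I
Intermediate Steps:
N = 3136 (N = 56² = 3136)
N - √(-16387 - 1372) = 3136 - √(-16387 - 1372) = 3136 - √(-17759) = 3136 - I*√17759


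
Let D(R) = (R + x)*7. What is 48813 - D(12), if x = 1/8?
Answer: 389825/8 ≈ 48728.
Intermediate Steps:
x = 1/8 ≈ 0.12500
D(R) = 7/8 + 7*R (D(R) = (R + 1/8)*7 = (1/8 + R)*7 = 7/8 + 7*R)
48813 - D(12) = 48813 - (7/8 + 7*12) = 48813 - (7/8 + 84) = 48813 - 1*679/8 = 48813 - 679/8 = 389825/8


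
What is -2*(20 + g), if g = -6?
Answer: -28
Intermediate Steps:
-2*(20 + g) = -2*(20 - 6) = -2*14 = -28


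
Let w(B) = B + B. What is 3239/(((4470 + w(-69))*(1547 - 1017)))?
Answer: 3239/2295960 ≈ 0.0014107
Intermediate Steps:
w(B) = 2*B
3239/(((4470 + w(-69))*(1547 - 1017))) = 3239/(((4470 + 2*(-69))*(1547 - 1017))) = 3239/(((4470 - 138)*530)) = 3239/((4332*530)) = 3239/2295960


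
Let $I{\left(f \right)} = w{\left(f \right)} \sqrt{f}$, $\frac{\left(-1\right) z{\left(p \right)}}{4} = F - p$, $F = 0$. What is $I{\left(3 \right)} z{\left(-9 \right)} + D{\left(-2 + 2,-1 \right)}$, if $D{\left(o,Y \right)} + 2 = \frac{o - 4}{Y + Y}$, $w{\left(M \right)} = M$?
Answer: $- 108 \sqrt{3} \approx -187.06$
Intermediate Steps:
$z{\left(p \right)} = 4 p$ ($z{\left(p \right)} = - 4 \left(0 - p\right) = - 4 \left(- p\right) = 4 p$)
$I{\left(f \right)} = f^{\frac{3}{2}}$ ($I{\left(f \right)} = f \sqrt{f} = f^{\frac{3}{2}}$)
$D{\left(o,Y \right)} = -2 + \frac{-4 + o}{2 Y}$ ($D{\left(o,Y \right)} = -2 + \frac{o - 4}{Y + Y} = -2 + \frac{-4 + o}{2 Y}$)
$I{\left(3 \right)} z{\left(-9 \right)} + D{\left(-2 + 2,-1 \right)} = 3^{\frac{3}{2}} \cdot 4 \left(-9\right) + \frac{-4 + \left(-2 + 2\right) - -4}{2 \left(-1\right)} = 3 \sqrt{3} \left(-36\right) + \frac{1}{2} \left(-1\right) \left(-4 + 0 + 4\right) = - 108 \sqrt{3} + \frac{1}{2} \left(-1\right) 0 = - 108 \sqrt{3} + 0 = - 108 \sqrt{3}$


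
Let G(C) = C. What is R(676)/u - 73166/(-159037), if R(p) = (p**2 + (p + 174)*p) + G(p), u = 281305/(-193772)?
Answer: -71807684440886/100988495 ≈ -7.1105e+5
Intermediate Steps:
u = -281305/193772 (u = 281305*(-1/193772) = -281305/193772 ≈ -1.4517)
R(p) = p + p**2 + p*(174 + p) (R(p) = (p**2 + (p + 174)*p) + p = (p**2 + (174 + p)*p) + p = (p**2 + p*(174 + p)) + p = p + p**2 + p*(174 + p))
R(676)/u - 73166/(-159037) = (676*(175 + 2*676))/(-281305/193772) - 73166/(-159037) = (676*(175 + 1352))*(-193772/281305) - 73166*(-1/159037) = (676*1527)*(-193772/281305) + 73166/159037 = 1032252*(-193772/281305) + 73166/159037 = -200021534544/281305 + 73166/159037 = -71807684440886/100988495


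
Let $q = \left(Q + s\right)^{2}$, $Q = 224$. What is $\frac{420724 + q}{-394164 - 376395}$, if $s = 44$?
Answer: $- \frac{492548}{770559} \approx -0.63921$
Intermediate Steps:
$q = 71824$ ($q = \left(224 + 44\right)^{2} = 268^{2} = 71824$)
$\frac{420724 + q}{-394164 - 376395} = \frac{420724 + 71824}{-394164 - 376395} = \frac{492548}{-770559} = 492548 \left(- \frac{1}{770559}\right) = - \frac{492548}{770559}$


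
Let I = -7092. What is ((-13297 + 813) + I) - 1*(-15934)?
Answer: -3642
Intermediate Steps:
((-13297 + 813) + I) - 1*(-15934) = ((-13297 + 813) - 7092) - 1*(-15934) = (-12484 - 7092) + 15934 = -19576 + 15934 = -3642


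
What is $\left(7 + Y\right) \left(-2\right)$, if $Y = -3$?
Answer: $-8$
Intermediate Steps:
$\left(7 + Y\right) \left(-2\right) = \left(7 - 3\right) \left(-2\right) = 4 \left(-2\right) = -8$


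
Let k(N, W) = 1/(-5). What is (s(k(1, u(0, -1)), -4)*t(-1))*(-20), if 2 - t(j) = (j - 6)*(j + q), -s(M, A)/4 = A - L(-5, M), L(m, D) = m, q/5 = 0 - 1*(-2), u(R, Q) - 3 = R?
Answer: 5200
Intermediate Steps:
u(R, Q) = 3 + R
q = 10 (q = 5*(0 - 1*(-2)) = 5*(0 + 2) = 5*2 = 10)
k(N, W) = -⅕
s(M, A) = -20 - 4*A (s(M, A) = -4*(A - 1*(-5)) = -4*(A + 5) = -4*(5 + A) = -20 - 4*A)
t(j) = 2 - (-6 + j)*(10 + j) (t(j) = 2 - (j - 6)*(j + 10) = 2 - (-6 + j)*(10 + j))
(s(k(1, u(0, -1)), -4)*t(-1))*(-20) = ((-20 - 4*(-4))*(62 - 1*(-1)² - 4*(-1)))*(-20) = ((-20 + 16)*(62 - 1*1 + 4))*(-20) = -4*(62 - 1 + 4)*(-20) = -4*65*(-20) = -260*(-20) = 5200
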